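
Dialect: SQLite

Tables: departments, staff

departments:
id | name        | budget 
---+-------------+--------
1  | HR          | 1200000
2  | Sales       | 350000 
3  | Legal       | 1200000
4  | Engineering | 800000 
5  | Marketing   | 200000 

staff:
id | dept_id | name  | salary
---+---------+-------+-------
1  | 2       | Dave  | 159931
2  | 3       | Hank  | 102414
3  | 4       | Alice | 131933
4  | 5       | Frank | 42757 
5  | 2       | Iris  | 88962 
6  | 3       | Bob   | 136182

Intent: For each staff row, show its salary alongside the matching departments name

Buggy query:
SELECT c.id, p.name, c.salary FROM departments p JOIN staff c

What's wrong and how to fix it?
Bug: JOIN with no ON clause produces a cartesian product; every staff row pairs with every departments row

Fix: Specify the join condition linking the foreign key to the parent id

Corrected query:
SELECT c.id, p.name, c.salary FROM departments p JOIN staff c ON c.dept_id = p.id

Result:
id | name        | salary
---+-------------+-------
1  | Sales       | 159931
2  | Legal       | 102414
3  | Engineering | 131933
4  | Marketing   | 42757 
5  | Sales       | 88962 
6  | Legal       | 136182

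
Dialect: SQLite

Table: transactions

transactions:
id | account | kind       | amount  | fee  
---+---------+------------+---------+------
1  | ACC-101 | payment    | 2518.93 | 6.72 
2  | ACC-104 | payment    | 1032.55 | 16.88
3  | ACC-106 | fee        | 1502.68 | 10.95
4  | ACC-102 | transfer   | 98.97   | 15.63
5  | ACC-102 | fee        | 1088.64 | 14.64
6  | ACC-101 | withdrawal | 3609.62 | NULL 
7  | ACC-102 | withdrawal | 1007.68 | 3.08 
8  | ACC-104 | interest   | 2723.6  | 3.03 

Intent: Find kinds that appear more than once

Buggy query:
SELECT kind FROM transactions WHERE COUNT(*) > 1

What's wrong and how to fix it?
Bug: WHERE can't reference COUNT(*); aggregates are computed after WHERE

Fix: GROUP BY kind, then filter groups with HAVING COUNT(*) > 1

Corrected query:
SELECT kind FROM transactions GROUP BY kind HAVING COUNT(*) > 1

Result:
kind      
----------
fee       
payment   
withdrawal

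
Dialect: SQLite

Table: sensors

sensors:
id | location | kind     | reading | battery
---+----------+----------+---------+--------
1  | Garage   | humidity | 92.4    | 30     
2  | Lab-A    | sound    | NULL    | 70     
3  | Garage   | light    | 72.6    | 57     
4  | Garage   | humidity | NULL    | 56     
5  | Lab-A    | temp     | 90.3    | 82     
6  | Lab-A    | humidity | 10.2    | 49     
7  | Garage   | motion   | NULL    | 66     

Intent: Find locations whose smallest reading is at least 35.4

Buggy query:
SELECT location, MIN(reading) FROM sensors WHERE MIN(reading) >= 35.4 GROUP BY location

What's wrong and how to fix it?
Bug: Aggregates like MIN are computed per group after WHERE runs

Fix: Use HAVING for the per-group MIN condition

Corrected query:
SELECT location, MIN(reading) FROM sensors GROUP BY location HAVING MIN(reading) >= 35.4

Result:
location | MIN(reading)
---------+-------------
Garage   | 72.6        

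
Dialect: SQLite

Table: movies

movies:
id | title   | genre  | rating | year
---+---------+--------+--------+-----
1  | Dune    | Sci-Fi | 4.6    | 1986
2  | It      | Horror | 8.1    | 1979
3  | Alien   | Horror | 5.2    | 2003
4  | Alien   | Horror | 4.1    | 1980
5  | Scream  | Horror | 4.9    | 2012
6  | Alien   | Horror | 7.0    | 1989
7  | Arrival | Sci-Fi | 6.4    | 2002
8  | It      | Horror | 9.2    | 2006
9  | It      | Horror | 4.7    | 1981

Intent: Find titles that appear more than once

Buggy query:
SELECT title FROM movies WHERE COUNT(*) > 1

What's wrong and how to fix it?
Bug: WHERE can't reference COUNT(*); aggregates are computed after WHERE

Fix: GROUP BY title, then filter groups with HAVING COUNT(*) > 1

Corrected query:
SELECT title FROM movies GROUP BY title HAVING COUNT(*) > 1

Result:
title
-----
Alien
It   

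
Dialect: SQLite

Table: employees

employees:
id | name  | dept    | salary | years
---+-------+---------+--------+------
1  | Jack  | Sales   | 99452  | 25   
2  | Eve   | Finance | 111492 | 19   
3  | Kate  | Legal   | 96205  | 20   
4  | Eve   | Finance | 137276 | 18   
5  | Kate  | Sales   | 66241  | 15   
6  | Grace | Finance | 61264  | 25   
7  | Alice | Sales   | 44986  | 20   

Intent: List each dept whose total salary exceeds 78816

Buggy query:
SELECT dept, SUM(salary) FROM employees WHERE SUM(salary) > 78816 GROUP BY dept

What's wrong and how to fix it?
Bug: Aggregate functions cannot appear in a WHERE clause

Fix: Use HAVING (which filters groups after aggregation) instead of WHERE

Corrected query:
SELECT dept, SUM(salary) FROM employees GROUP BY dept HAVING SUM(salary) > 78816

Result:
dept    | SUM(salary)
--------+------------
Finance | 310032     
Legal   | 96205      
Sales   | 210679     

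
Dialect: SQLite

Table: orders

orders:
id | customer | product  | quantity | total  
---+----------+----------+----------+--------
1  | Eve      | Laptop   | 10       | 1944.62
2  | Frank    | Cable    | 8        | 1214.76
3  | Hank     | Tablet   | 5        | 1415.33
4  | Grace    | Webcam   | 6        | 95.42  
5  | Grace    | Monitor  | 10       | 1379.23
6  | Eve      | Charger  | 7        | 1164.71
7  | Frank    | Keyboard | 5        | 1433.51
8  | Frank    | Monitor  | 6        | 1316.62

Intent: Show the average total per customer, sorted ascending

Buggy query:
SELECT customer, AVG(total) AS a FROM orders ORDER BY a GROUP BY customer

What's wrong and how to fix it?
Bug: ORDER BY appears before GROUP BY; SQL clause order requires GROUP BY first

Fix: Reorder: SELECT … FROM … GROUP BY … ORDER BY …

Corrected query:
SELECT customer, AVG(total) AS a FROM orders GROUP BY customer ORDER BY a

Result:
customer | a       
---------+---------
Grace    | 737.325 
Frank    | 1321.63 
Hank     | 1415.33 
Eve      | 1554.665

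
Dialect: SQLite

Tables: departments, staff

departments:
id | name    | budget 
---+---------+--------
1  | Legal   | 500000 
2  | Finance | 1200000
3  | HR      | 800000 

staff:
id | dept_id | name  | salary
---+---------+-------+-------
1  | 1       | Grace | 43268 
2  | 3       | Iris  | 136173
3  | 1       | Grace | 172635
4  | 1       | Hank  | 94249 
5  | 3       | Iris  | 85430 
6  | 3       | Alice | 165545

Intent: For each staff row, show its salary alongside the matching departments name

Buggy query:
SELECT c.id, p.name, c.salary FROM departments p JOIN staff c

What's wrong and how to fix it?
Bug: JOIN with no ON clause produces a cartesian product; every staff row pairs with every departments row

Fix: Specify the join condition linking the foreign key to the parent id

Corrected query:
SELECT c.id, p.name, c.salary FROM departments p JOIN staff c ON c.dept_id = p.id

Result:
id | name  | salary
---+-------+-------
1  | Legal | 43268 
2  | HR    | 136173
3  | Legal | 172635
4  | Legal | 94249 
5  | HR    | 85430 
6  | HR    | 165545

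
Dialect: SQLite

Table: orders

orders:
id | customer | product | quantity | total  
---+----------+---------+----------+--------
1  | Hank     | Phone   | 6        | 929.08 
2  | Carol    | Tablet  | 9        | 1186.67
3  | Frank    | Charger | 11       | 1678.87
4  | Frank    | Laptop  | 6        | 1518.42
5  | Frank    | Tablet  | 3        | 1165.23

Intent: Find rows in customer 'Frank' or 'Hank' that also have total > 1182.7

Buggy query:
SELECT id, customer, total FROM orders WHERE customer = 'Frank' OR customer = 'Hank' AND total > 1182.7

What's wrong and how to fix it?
Bug: AND binds tighter than OR, so this parses as customer = 'Frank' OR (customer = 'Hank' AND total > 1182.7)

Fix: Add parentheses around the OR so the AND applies to both alternatives

Corrected query:
SELECT id, customer, total FROM orders WHERE (customer = 'Frank' OR customer = 'Hank') AND total > 1182.7

Result:
id | customer | total  
---+----------+--------
3  | Frank    | 1678.87
4  | Frank    | 1518.42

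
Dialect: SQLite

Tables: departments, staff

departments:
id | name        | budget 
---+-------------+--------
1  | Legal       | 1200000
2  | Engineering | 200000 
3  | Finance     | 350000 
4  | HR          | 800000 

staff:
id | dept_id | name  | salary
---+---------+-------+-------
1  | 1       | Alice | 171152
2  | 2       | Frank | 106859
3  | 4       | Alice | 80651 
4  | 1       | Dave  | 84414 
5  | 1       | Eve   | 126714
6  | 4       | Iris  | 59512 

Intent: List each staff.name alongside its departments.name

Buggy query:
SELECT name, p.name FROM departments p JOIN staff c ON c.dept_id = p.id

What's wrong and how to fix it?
Bug: Both tables have a 'name' column; the unqualified reference is ambiguous

Fix: Qualify the column with its table alias (c.name)

Corrected query:
SELECT c.name, p.name FROM departments p JOIN staff c ON c.dept_id = p.id

Result:
name  | name       
------+------------
Alice | Legal      
Frank | Engineering
Alice | HR         
Dave  | Legal      
Eve   | Legal      
Iris  | HR         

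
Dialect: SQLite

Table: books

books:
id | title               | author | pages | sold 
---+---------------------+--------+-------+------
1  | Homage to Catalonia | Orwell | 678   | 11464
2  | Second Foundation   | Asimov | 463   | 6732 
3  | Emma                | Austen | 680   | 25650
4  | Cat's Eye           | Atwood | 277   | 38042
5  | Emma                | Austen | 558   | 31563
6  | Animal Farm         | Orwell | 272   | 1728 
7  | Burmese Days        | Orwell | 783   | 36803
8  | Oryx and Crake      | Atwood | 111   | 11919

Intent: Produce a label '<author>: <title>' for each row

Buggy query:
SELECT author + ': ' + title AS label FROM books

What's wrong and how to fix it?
Bug: SQLite uses || for string concatenation; + coerces text to numbers (yielding 0)

Fix: Replace + with || to concatenate text

Corrected query:
SELECT author || ': ' || title AS label FROM books

Result:
label                      
---------------------------
Orwell: Homage to Catalonia
Asimov: Second Foundation  
Austen: Emma               
Atwood: Cat's Eye          
Austen: Emma               
Orwell: Animal Farm        
Orwell: Burmese Days       
Atwood: Oryx and Crake     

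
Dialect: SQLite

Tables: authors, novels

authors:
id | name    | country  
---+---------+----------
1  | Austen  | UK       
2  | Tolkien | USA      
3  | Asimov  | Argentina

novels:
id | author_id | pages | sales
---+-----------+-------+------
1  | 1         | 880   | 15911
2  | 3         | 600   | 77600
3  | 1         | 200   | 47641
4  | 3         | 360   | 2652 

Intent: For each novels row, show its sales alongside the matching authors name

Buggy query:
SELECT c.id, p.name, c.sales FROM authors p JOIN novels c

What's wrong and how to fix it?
Bug: Missing join condition: each novels row is matched to all authors rows instead of just its own

Fix: Specify the join condition linking the foreign key to the parent id

Corrected query:
SELECT c.id, p.name, c.sales FROM authors p JOIN novels c ON c.author_id = p.id

Result:
id | name   | sales
---+--------+------
1  | Austen | 15911
2  | Asimov | 77600
3  | Austen | 47641
4  | Asimov | 2652 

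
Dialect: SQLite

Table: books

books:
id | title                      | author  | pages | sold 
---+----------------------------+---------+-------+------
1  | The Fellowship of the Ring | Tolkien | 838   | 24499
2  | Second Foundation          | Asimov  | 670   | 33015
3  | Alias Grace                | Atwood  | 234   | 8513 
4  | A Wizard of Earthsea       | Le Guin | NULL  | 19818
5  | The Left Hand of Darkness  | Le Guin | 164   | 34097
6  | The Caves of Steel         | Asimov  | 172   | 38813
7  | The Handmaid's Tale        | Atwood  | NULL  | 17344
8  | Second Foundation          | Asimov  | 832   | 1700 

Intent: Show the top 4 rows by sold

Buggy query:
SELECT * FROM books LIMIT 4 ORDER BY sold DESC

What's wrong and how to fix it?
Bug: ORDER BY cannot follow LIMIT; LIMIT is the final clause

Fix: Sort with ORDER BY, then apply LIMIT

Corrected query:
SELECT * FROM books ORDER BY sold DESC LIMIT 4

Result:
id | title                      | author  | pages | sold 
---+----------------------------+---------+-------+------
6  | The Caves of Steel         | Asimov  | 172   | 38813
5  | The Left Hand of Darkness  | Le Guin | 164   | 34097
2  | Second Foundation          | Asimov  | 670   | 33015
1  | The Fellowship of the Ring | Tolkien | 838   | 24499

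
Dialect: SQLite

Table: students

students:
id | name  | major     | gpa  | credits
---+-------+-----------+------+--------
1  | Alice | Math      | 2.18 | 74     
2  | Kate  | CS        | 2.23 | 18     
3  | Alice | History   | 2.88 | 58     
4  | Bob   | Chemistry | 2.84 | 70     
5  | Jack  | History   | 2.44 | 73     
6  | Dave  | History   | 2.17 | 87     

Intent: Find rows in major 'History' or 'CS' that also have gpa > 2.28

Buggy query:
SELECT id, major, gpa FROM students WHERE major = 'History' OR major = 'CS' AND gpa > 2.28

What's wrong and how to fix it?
Bug: Without parentheses, AND is evaluated before OR, so the gpa filter only applies to the 'CS' branch

Fix: Group the OR with parentheses (or use IN), then AND the threshold

Corrected query:
SELECT id, major, gpa FROM students WHERE (major = 'History' OR major = 'CS') AND gpa > 2.28

Result:
id | major   | gpa 
---+---------+-----
3  | History | 2.88
5  | History | 2.44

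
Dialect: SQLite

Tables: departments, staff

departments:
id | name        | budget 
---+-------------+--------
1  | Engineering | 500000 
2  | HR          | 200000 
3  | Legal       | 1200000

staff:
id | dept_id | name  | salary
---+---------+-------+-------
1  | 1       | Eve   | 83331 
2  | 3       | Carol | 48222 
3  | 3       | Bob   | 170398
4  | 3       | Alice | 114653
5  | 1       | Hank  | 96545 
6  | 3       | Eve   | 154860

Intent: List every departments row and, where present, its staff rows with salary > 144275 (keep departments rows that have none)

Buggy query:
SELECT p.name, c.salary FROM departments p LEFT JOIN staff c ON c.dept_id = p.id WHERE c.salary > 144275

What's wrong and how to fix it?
Bug: Filtering c.salary in WHERE discards the NULL rows produced by LEFT JOIN, turning it into an inner join

Fix: Move the right-table condition into the ON clause so unmatched parents are kept

Corrected query:
SELECT p.name, c.salary FROM departments p LEFT JOIN staff c ON c.dept_id = p.id AND c.salary > 144275

Result:
name        | salary
------------+-------
Engineering | NULL  
HR          | NULL  
Legal       | 154860
Legal       | 170398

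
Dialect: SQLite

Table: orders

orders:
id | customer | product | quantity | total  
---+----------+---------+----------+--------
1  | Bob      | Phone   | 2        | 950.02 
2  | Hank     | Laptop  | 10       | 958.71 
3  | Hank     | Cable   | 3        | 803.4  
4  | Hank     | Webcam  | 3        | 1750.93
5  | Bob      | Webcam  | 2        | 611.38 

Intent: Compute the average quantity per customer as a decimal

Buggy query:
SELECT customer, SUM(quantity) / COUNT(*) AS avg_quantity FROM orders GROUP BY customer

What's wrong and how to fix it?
Bug: Both operands are integers, so '/' performs integer division and truncates

Fix: Multiply by 1.0 (or CAST to REAL) to force floating-point division

Corrected query:
SELECT customer, SUM(quantity) * 1.0 / COUNT(*) AS avg_quantity FROM orders GROUP BY customer

Result:
customer | avg_quantity
---------+-------------
Bob      | 2           
Hank     | 5.333333    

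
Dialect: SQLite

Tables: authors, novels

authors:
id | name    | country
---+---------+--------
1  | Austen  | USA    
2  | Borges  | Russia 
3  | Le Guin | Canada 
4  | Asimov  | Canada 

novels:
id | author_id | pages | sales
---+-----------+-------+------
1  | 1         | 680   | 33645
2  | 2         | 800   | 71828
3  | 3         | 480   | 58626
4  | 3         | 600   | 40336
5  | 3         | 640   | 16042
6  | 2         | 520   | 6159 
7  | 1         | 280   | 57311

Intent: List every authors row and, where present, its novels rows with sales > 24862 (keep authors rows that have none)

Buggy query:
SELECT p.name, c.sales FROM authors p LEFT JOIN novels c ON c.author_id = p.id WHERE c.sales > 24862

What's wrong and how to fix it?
Bug: Filtering c.sales in WHERE discards the NULL rows produced by LEFT JOIN, turning it into an inner join

Fix: Move the right-table condition into the ON clause so unmatched parents are kept

Corrected query:
SELECT p.name, c.sales FROM authors p LEFT JOIN novels c ON c.author_id = p.id AND c.sales > 24862

Result:
name    | sales
--------+------
Austen  | 33645
Austen  | 57311
Borges  | 71828
Le Guin | 40336
Le Guin | 58626
Asimov  | NULL 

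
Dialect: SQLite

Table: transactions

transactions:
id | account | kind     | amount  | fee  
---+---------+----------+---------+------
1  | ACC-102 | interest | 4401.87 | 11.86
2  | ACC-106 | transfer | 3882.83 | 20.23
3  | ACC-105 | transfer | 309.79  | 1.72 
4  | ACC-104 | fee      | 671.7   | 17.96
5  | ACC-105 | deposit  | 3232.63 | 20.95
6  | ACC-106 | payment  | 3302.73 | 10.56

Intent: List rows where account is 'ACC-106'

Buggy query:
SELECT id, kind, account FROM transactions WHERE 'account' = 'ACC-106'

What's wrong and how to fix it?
Bug: 'account' in single quotes is a string literal, not the column; the comparison is literal-vs-literal and never true

Fix: Reference the column as account without single quotes

Corrected query:
SELECT id, kind, account FROM transactions WHERE account = 'ACC-106'

Result:
id | kind     | account
---+----------+--------
2  | transfer | ACC-106
6  | payment  | ACC-106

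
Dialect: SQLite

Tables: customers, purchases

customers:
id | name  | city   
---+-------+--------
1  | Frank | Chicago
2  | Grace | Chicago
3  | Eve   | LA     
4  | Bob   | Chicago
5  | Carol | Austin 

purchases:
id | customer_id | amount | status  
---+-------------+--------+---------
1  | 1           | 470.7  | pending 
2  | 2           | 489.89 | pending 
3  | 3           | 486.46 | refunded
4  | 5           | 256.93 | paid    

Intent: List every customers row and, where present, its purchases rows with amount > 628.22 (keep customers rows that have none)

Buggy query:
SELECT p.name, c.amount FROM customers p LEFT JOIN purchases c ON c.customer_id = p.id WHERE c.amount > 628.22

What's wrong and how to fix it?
Bug: A WHERE condition on the right-hand table after LEFT JOIN drops unmatched parents

Fix: Move the right-table condition into the ON clause so unmatched parents are kept

Corrected query:
SELECT p.name, c.amount FROM customers p LEFT JOIN purchases c ON c.customer_id = p.id AND c.amount > 628.22

Result:
name  | amount
------+-------
Frank | NULL  
Grace | NULL  
Eve   | NULL  
Bob   | NULL  
Carol | NULL  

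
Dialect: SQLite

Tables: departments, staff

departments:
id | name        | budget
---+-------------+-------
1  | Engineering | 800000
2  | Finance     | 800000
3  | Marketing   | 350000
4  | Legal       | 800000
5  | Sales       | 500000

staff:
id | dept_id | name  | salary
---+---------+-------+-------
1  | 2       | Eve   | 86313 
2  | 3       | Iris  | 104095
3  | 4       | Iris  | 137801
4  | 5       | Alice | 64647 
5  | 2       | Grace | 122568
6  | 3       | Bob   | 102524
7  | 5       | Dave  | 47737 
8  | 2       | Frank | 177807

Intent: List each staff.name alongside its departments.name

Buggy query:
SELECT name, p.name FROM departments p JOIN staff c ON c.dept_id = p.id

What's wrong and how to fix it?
Bug: 'name' exists in both joined tables, so the database can't tell which one is meant

Fix: Prefix ambiguous columns with the table alias

Corrected query:
SELECT c.name, p.name FROM departments p JOIN staff c ON c.dept_id = p.id

Result:
name  | name     
------+----------
Eve   | Finance  
Iris  | Marketing
Iris  | Legal    
Alice | Sales    
Grace | Finance  
Bob   | Marketing
Dave  | Sales    
Frank | Finance  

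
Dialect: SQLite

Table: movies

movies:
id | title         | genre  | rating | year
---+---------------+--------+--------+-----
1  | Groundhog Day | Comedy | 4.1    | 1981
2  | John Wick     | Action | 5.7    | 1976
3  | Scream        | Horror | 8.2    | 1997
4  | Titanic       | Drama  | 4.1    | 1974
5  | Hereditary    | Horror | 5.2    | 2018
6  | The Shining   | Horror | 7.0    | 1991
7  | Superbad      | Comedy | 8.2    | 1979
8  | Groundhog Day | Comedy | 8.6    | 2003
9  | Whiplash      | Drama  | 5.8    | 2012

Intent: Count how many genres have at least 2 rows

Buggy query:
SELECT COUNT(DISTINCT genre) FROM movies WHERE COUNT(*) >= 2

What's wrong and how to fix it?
Bug: WHERE filters individual rows, not groups, so a group-level COUNT is invalid there

Fix: Use a subquery that GROUPs and filters with HAVING, then count its rows

Corrected query:
SELECT COUNT(*) FROM (SELECT genre FROM movies GROUP BY genre HAVING COUNT(*) >= 2)

Result:
COUNT(*)
--------
3       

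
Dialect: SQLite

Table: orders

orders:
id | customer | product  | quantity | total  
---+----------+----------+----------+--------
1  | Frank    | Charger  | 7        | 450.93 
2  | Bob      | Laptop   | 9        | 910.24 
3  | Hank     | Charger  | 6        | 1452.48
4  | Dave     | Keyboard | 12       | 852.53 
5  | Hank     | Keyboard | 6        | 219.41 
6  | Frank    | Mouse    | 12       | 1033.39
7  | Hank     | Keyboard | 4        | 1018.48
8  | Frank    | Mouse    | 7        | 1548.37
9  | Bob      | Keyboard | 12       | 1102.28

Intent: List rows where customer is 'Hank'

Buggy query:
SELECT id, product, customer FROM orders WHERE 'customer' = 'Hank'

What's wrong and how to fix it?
Bug: 'customer' in single quotes is a string literal, not the column; the comparison is literal-vs-literal and never true

Fix: Reference the column as customer without single quotes

Corrected query:
SELECT id, product, customer FROM orders WHERE customer = 'Hank'

Result:
id | product  | customer
---+----------+---------
3  | Charger  | Hank    
5  | Keyboard | Hank    
7  | Keyboard | Hank    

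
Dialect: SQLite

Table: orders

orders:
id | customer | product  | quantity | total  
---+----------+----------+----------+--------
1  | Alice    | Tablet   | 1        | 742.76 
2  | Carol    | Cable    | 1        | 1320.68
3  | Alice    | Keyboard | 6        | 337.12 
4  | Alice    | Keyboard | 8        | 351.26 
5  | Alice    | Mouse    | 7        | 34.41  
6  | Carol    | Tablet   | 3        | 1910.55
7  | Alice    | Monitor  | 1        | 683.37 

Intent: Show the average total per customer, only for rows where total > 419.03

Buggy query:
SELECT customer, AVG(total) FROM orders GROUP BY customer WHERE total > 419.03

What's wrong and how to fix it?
Bug: WHERE cannot follow GROUP BY

Fix: Place WHERE between FROM and GROUP BY

Corrected query:
SELECT customer, AVG(total) FROM orders WHERE total > 419.03 GROUP BY customer

Result:
customer | AVG(total)
---------+-----------
Alice    | 713.065   
Carol    | 1615.615  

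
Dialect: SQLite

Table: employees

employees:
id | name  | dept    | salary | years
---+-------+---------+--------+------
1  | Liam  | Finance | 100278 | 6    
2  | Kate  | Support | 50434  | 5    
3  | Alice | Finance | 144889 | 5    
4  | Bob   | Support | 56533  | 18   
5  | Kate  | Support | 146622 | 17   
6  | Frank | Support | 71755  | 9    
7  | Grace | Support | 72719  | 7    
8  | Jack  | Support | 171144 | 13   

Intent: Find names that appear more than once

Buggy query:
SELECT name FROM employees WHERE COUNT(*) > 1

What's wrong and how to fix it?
Bug: COUNT(*) is an aggregate and cannot be used in WHERE

Fix: Group first, then use HAVING for the count condition

Corrected query:
SELECT name FROM employees GROUP BY name HAVING COUNT(*) > 1

Result:
name
----
Kate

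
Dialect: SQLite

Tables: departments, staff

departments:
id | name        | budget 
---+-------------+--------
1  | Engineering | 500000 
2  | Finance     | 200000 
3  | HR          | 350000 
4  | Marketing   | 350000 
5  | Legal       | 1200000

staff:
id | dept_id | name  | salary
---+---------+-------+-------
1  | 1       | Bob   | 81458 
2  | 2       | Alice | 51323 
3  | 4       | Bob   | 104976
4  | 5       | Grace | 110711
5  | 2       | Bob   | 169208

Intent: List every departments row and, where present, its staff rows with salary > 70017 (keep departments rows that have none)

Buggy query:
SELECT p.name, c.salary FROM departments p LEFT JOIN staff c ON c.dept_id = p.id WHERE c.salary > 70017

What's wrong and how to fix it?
Bug: Filtering c.salary in WHERE discards the NULL rows produced by LEFT JOIN, turning it into an inner join

Fix: Move the right-table condition into the ON clause so unmatched parents are kept

Corrected query:
SELECT p.name, c.salary FROM departments p LEFT JOIN staff c ON c.dept_id = p.id AND c.salary > 70017

Result:
name        | salary
------------+-------
Engineering | 81458 
Finance     | 169208
HR          | NULL  
Marketing   | 104976
Legal       | 110711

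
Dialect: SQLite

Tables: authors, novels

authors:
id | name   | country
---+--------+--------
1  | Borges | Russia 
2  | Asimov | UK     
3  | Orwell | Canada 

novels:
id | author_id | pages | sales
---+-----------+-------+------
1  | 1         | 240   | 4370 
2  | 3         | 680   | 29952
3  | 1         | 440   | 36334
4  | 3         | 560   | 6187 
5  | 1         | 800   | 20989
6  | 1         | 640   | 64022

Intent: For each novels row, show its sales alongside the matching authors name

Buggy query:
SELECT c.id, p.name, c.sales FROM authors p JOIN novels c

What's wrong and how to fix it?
Bug: JOIN with no ON clause produces a cartesian product; every novels row pairs with every authors row

Fix: Specify the join condition linking the foreign key to the parent id

Corrected query:
SELECT c.id, p.name, c.sales FROM authors p JOIN novels c ON c.author_id = p.id

Result:
id | name   | sales
---+--------+------
1  | Borges | 4370 
2  | Orwell | 29952
3  | Borges | 36334
4  | Orwell | 6187 
5  | Borges | 20989
6  | Borges | 64022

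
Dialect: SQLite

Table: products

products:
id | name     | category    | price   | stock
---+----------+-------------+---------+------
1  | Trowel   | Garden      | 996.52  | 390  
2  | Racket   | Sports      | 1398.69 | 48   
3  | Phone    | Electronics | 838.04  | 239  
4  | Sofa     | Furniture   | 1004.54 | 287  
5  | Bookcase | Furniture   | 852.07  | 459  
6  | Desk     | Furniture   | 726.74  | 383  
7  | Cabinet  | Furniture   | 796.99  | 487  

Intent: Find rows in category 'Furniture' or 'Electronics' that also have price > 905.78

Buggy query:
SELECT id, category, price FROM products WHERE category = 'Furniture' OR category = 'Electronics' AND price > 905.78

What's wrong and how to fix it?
Bug: AND binds tighter than OR, so this parses as category = 'Furniture' OR (category = 'Electronics' AND price > 905.78)

Fix: Add parentheses around the OR so the AND applies to both alternatives

Corrected query:
SELECT id, category, price FROM products WHERE (category = 'Furniture' OR category = 'Electronics') AND price > 905.78

Result:
id | category  | price  
---+-----------+--------
4  | Furniture | 1004.54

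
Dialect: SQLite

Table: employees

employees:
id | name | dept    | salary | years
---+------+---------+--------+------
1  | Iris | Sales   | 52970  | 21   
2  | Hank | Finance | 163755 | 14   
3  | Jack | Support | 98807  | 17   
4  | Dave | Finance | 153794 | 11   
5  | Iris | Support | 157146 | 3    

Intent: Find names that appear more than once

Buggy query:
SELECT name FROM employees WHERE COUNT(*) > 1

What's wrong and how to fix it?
Bug: COUNT(*) is an aggregate and cannot be used in WHERE

Fix: GROUP BY name, then filter groups with HAVING COUNT(*) > 1

Corrected query:
SELECT name FROM employees GROUP BY name HAVING COUNT(*) > 1

Result:
name
----
Iris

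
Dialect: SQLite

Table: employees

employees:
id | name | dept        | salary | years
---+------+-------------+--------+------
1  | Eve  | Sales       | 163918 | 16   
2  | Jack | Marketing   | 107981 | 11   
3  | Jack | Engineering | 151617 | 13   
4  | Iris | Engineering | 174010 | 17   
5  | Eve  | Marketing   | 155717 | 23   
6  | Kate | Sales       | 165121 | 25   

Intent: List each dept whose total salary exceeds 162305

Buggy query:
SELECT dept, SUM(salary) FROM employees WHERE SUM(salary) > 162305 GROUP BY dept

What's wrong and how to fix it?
Bug: SUM(salary) is an aggregate, but WHERE filters rows before aggregation

Fix: Move the aggregate condition to a HAVING clause

Corrected query:
SELECT dept, SUM(salary) FROM employees GROUP BY dept HAVING SUM(salary) > 162305

Result:
dept        | SUM(salary)
------------+------------
Engineering | 325627     
Marketing   | 263698     
Sales       | 329039     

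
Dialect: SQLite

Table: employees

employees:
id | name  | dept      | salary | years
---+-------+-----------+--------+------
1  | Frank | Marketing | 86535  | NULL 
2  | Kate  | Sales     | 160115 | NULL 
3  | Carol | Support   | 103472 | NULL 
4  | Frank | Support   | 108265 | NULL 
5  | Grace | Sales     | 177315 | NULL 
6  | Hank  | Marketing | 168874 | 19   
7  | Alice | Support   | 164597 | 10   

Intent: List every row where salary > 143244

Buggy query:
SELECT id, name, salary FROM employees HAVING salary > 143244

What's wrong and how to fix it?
Bug: HAVING filters the output of aggregation, but this query has no GROUP BY and no aggregate functions, so SQLite rejects it (HAVING clause on a non-aggregate query); the condition here is per row

Fix: Replace HAVING with WHERE since the condition applies to individual rows

Corrected query:
SELECT id, name, salary FROM employees WHERE salary > 143244

Result:
id | name  | salary
---+-------+-------
2  | Kate  | 160115
5  | Grace | 177315
6  | Hank  | 168874
7  | Alice | 164597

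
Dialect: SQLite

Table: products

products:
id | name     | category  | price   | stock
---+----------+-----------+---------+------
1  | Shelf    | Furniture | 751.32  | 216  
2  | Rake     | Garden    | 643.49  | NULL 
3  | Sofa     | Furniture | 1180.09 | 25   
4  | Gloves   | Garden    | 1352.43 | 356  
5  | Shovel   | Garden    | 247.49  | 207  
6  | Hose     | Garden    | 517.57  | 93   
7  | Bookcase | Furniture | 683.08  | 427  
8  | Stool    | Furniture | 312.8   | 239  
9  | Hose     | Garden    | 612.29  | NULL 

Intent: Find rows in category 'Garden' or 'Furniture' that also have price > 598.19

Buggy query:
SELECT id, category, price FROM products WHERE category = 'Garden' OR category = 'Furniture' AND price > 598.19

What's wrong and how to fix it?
Bug: AND binds tighter than OR, so this parses as category = 'Garden' OR (category = 'Furniture' AND price > 598.19)

Fix: Group the OR with parentheses (or use IN), then AND the threshold

Corrected query:
SELECT id, category, price FROM products WHERE (category = 'Garden' OR category = 'Furniture') AND price > 598.19

Result:
id | category  | price  
---+-----------+--------
1  | Furniture | 751.32 
2  | Garden    | 643.49 
3  | Furniture | 1180.09
4  | Garden    | 1352.43
7  | Furniture | 683.08 
9  | Garden    | 612.29 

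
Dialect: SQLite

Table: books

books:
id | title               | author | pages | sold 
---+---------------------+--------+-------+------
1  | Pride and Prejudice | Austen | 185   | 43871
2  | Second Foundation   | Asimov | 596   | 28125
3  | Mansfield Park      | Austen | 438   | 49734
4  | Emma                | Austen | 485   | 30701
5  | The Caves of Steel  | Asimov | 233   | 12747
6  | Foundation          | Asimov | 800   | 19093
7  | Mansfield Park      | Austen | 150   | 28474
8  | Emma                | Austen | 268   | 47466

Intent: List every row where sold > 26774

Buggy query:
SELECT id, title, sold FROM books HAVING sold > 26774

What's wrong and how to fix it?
Bug: HAVING filters the output of aggregation, but this query has no GROUP BY and no aggregate functions, so SQLite rejects it (HAVING clause on a non-aggregate query); the condition here is per row

Fix: Replace HAVING with WHERE since the condition applies to individual rows

Corrected query:
SELECT id, title, sold FROM books WHERE sold > 26774

Result:
id | title               | sold 
---+---------------------+------
1  | Pride and Prejudice | 43871
2  | Second Foundation   | 28125
3  | Mansfield Park      | 49734
4  | Emma                | 30701
7  | Mansfield Park      | 28474
8  | Emma                | 47466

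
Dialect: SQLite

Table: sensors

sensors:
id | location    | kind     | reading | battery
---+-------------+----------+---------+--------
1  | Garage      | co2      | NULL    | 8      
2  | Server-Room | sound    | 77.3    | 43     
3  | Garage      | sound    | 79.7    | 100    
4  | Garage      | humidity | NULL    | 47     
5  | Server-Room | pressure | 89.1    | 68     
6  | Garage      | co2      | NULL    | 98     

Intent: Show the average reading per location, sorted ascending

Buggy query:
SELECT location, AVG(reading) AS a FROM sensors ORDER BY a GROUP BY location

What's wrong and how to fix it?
Bug: GROUP BY must precede ORDER BY

Fix: Move ORDER BY to the end, after GROUP BY

Corrected query:
SELECT location, AVG(reading) AS a FROM sensors GROUP BY location ORDER BY a

Result:
location    | a   
------------+-----
Garage      | 79.7
Server-Room | 83.2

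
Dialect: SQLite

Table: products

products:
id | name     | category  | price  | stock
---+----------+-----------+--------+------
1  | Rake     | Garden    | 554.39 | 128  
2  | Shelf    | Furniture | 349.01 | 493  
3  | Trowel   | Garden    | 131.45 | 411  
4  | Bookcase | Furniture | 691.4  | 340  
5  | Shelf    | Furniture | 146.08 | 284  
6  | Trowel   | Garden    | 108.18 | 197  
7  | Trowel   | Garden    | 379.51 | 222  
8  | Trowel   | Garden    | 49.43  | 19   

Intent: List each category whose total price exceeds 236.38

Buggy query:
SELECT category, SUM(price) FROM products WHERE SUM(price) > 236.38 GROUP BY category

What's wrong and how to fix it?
Bug: WHERE runs before GROUP BY, so aggregates aren't available there

Fix: Use HAVING (which filters groups after aggregation) instead of WHERE

Corrected query:
SELECT category, SUM(price) FROM products GROUP BY category HAVING SUM(price) > 236.38

Result:
category  | SUM(price)
----------+-----------
Furniture | 1186.49   
Garden    | 1222.96   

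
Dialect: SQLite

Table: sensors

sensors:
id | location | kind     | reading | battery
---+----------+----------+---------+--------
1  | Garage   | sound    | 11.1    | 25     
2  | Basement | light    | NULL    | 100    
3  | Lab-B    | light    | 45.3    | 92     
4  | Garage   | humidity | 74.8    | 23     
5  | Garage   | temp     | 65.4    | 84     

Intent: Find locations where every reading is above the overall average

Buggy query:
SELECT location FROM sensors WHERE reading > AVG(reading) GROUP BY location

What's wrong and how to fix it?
Bug: WHERE evaluates per row before aggregation, so AVG() is unavailable

Fix: Use a subquery for AVG and a HAVING MIN(...) filter so the condition holds for every row in the group

Corrected query:
SELECT location FROM sensors GROUP BY location HAVING MIN(reading) > (SELECT AVG(reading) FROM sensors)

Result:
(no rows)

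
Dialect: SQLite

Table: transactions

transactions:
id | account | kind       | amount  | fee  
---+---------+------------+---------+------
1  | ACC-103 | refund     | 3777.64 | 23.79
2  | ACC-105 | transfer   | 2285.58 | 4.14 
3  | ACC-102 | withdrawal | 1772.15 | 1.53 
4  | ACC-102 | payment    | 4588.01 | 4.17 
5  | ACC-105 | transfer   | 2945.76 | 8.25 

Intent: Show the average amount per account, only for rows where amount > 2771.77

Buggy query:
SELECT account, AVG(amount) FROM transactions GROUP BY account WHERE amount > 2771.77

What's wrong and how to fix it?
Bug: Row-level WHERE must come before GROUP BY in the clause order

Fix: Move the WHERE clause before GROUP BY

Corrected query:
SELECT account, AVG(amount) FROM transactions WHERE amount > 2771.77 GROUP BY account

Result:
account | AVG(amount)
--------+------------
ACC-102 | 4588.01    
ACC-103 | 3777.64    
ACC-105 | 2945.76    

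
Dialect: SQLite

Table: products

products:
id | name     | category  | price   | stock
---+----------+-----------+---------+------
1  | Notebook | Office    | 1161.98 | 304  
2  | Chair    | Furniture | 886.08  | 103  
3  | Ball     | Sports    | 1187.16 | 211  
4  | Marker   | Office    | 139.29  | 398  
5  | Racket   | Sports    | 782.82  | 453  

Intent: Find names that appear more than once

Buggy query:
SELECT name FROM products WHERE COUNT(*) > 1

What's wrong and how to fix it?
Bug: COUNT(*) is an aggregate and cannot be used in WHERE

Fix: GROUP BY name, then filter groups with HAVING COUNT(*) > 1

Corrected query:
SELECT name FROM products GROUP BY name HAVING COUNT(*) > 1

Result:
(no rows)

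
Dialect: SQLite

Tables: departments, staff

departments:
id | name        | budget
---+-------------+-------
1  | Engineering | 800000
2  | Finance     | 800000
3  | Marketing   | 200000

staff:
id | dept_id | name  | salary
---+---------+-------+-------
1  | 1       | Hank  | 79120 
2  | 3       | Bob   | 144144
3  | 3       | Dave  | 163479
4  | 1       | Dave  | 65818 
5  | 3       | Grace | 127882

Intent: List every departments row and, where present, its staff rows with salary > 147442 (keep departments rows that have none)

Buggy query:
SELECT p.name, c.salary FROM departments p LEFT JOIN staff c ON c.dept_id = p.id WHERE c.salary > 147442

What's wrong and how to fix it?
Bug: Filtering c.salary in WHERE discards the NULL rows produced by LEFT JOIN, turning it into an inner join

Fix: Move the right-table condition into the ON clause so unmatched parents are kept

Corrected query:
SELECT p.name, c.salary FROM departments p LEFT JOIN staff c ON c.dept_id = p.id AND c.salary > 147442

Result:
name        | salary
------------+-------
Engineering | NULL  
Finance     | NULL  
Marketing   | 163479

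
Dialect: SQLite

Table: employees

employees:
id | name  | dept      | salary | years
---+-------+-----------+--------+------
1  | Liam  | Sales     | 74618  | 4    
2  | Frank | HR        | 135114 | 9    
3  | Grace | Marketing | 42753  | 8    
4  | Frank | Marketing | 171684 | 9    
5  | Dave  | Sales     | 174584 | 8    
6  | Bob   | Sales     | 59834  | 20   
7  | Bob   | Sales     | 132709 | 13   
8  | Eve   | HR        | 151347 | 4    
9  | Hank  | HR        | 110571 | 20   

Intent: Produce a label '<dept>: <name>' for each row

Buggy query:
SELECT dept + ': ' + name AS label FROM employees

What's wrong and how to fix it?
Bug: '+' is numeric addition; on text columns SQLite converts them to 0 instead of concatenating

Fix: Replace + with || to concatenate text

Corrected query:
SELECT dept || ': ' || name AS label FROM employees

Result:
label           
----------------
Sales: Liam     
HR: Frank       
Marketing: Grace
Marketing: Frank
Sales: Dave     
Sales: Bob      
Sales: Bob      
HR: Eve         
HR: Hank        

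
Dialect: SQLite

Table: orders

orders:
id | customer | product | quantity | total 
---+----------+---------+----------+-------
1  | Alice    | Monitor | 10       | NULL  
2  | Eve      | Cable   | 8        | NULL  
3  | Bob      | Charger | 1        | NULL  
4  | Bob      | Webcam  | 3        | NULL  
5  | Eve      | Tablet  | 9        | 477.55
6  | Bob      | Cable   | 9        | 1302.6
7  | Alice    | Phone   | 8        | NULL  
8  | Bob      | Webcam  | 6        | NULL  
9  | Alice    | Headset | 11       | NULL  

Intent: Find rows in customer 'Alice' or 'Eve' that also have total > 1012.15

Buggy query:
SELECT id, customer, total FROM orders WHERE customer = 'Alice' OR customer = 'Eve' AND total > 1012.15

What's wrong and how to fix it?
Bug: Without parentheses, AND is evaluated before OR, so the total filter only applies to the 'Eve' branch

Fix: Add parentheses around the OR so the AND applies to both alternatives

Corrected query:
SELECT id, customer, total FROM orders WHERE (customer = 'Alice' OR customer = 'Eve') AND total > 1012.15

Result:
(no rows)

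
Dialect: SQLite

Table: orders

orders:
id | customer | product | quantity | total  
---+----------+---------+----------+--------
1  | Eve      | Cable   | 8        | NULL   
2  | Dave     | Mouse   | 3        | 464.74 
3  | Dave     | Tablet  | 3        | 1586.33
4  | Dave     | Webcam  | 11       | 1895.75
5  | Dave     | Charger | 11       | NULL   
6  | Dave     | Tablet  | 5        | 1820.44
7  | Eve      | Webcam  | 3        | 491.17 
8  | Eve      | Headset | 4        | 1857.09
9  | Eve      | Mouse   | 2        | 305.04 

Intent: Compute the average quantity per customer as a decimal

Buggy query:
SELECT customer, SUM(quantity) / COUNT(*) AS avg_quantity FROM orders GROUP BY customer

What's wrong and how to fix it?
Bug: Both operands are integers, so '/' performs integer division and truncates

Fix: Multiply by 1.0 (or CAST to REAL) to force floating-point division

Corrected query:
SELECT customer, SUM(quantity) * 1.0 / COUNT(*) AS avg_quantity FROM orders GROUP BY customer

Result:
customer | avg_quantity
---------+-------------
Dave     | 6.6         
Eve      | 4.25        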